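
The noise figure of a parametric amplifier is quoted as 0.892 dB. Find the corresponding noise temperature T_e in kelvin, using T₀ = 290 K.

F = 10^(0.892/10) = 1.228
T_e = (F − 1)·T₀ = (1.228 − 1) × 290 = 66.1 K

66.1 K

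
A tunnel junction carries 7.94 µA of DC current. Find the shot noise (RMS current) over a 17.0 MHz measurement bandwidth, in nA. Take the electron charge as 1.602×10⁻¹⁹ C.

I_n = √(2qI·B)
2qI·B = 2 × 1.602×10⁻¹⁹ × 7.94×10⁻⁶ × 1.70×10⁷ = 4.32×10⁻¹⁷ A²
I_n = √(4.32×10⁻¹⁷) = 6.58×10⁻⁹ A = 6.58 nA

6.58 nA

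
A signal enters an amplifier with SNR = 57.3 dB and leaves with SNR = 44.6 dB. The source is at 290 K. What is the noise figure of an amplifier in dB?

NF (dB) = SNR_in(dB) − SNR_out(dB) when the source is at T₀
NF = 57.3 − 44.6 = 12.7 dB

12.7 dB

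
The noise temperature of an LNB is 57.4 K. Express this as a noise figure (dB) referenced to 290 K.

F = 1 + T_e/T₀ = 1 + 57.4/290 = 1.19793
NF = 10 log₁₀(1.19793) = 0.784 dB

0.784 dB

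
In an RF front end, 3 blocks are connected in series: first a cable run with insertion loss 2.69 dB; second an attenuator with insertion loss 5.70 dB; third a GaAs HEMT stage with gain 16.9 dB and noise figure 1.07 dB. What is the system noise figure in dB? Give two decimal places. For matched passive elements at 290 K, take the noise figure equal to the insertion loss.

9.46 dB

Convert to linear (a loss of L dB is a gain of −L dB): F_i = 10^(NF_i/10), G_i = 10^(G_i,dB/10)
  Stage 1: F_1 = 10^(2.69/10) = 1.858, G_1 = 10^(−2.69/10) = 0.5383
  Stage 2: F_2 = 10^(5.70/10) = 3.715, G_2 = 10^(−5.70/10) = 0.2692
  Stage 3: F_3 = 10^(1.07/10) = 1.279, G_3 = 10^(16.9/10) = 48.98
Friis cascade:
  F = 1.858 + (3.715 − 1)/0.5383 + (1.279 − 1)/0.1449 = 8.831
NF = 10 log₁₀(8.831) = 9.46 dB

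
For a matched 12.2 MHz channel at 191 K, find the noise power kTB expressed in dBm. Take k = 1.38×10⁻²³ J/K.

P_n = kTB = 1.38×10⁻²³ × 191 × 1.22×10⁷ = 3.22×10⁻¹⁴ W
In dBm: 10 log₁₀(3.22×10⁻¹⁴ / 10⁻³) = −104.9 dBm

−104.9 dBm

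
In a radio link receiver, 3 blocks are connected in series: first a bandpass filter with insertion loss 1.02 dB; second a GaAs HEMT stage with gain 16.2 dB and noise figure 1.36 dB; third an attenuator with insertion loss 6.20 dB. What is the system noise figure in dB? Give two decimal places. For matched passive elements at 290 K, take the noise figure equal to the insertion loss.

Convert to linear (a loss of L dB is a gain of −L dB): F_i = 10^(NF_i/10), G_i = 10^(G_i,dB/10)
  Stage 1: F_1 = 10^(1.02/10) = 1.265, G_1 = 10^(−1.02/10) = 0.7907
  Stage 2: F_2 = 10^(1.36/10) = 1.368, G_2 = 10^(16.2/10) = 41.69
  Stage 3: F_3 = 10^(6.20/10) = 4.169, G_3 = 10^(−6.20/10) = 0.2399
Friis cascade:
  F = 1.265 + (1.368 − 1)/0.7907 + (4.169 − 1)/32.96 = 1.826
NF = 10 log₁₀(1.826) = 2.61 dB

2.61 dB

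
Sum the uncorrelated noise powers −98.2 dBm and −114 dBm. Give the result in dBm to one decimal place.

Convert to linear, add, convert back:
P₁ = 1.51×10⁻¹³ W, P₂ = 3.98×10⁻¹⁵ W
P_tot = 1.55×10⁻¹³ W → 10 log₁₀(P_tot / 10⁻³) = −98.1 dBm

−98.1 dBm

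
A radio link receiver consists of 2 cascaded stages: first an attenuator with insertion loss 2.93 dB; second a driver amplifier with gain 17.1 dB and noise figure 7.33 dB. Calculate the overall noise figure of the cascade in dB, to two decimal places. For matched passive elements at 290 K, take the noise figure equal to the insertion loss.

Convert to linear (a loss of L dB is a gain of −L dB): F_i = 10^(NF_i/10), G_i = 10^(G_i,dB/10)
  Stage 1: F_1 = 10^(2.93/10) = 1.963, G_1 = 10^(−2.93/10) = 0.5093
  Stage 2: F_2 = 10^(7.33/10) = 5.408, G_2 = 10^(17.1/10) = 51.29
Friis cascade:
  F = 1.963 + (5.408 − 1)/0.5093 = 10.62
NF = 10 log₁₀(10.62) = 10.26 dB

10.26 dB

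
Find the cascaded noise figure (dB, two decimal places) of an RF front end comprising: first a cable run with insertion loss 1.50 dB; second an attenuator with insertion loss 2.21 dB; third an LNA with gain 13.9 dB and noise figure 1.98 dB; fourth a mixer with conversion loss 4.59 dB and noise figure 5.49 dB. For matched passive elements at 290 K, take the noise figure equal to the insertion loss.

Convert to linear (a loss of L dB is a gain of −L dB): F_i = 10^(NF_i/10), G_i = 10^(G_i,dB/10)
  Stage 1: F_1 = 10^(1.50/10) = 1.413, G_1 = 10^(−1.50/10) = 0.7079
  Stage 2: F_2 = 10^(2.21/10) = 1.663, G_2 = 10^(−2.21/10) = 0.6012
  Stage 3: F_3 = 10^(1.98/10) = 1.578, G_3 = 10^(13.9/10) = 24.55
  Stage 4: F_4 = 10^(5.49/10) = 3.540, G_4 = 10^(−4.59/10) = 0.3475
Friis cascade:
  F = 1.413 + (1.663 − 1)/0.7079 + (1.578 − 1)/0.4256 + (3.540 − 1)/10.45 = 3.950
NF = 10 log₁₀(3.950) = 5.97 dB

5.97 dB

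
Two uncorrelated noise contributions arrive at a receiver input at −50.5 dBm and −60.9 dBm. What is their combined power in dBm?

Convert to linear, add, convert back:
P₁ = 8.91×10⁻⁹ W, P₂ = 8.13×10⁻¹⁰ W
P_tot = 9.73×10⁻⁹ W → 10 log₁₀(P_tot / 10⁻³) = −50.1 dBm

−50.1 dBm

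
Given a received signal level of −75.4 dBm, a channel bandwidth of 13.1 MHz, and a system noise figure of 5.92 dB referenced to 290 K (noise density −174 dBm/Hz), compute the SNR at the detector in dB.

Noise floor: N = −174 + 10 log₁₀(B) + NF
10 log₁₀(1.31×10⁷) = 71.17 dB
N = −174 + 71.17 + 5.92 = −96.91 dBm
SNR = P_sig − N = −75.4 − (−96.91) = 21.51 dB → 21.5 dB

21.5 dB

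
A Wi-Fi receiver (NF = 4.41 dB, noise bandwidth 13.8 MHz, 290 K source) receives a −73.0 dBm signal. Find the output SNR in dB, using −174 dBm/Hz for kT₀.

Noise floor: N = −174 + 10 log₁₀(B) + NF
10 log₁₀(1.38×10⁷) = 71.4 dB
N = −174 + 71.4 + 4.41 = −98.19 dBm
SNR = P_sig − N = −73.0 − (−98.19) = 25.19 dB → 25.2 dB

25.2 dB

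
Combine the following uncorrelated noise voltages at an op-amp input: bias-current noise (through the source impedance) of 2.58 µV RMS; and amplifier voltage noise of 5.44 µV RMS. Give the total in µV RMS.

6.02 µV

Uncorrelated sources add in power (mean-square): V_tot = √(ΣV_i²)
V_tot = √[(2.58×10⁻⁶)² + (5.44×10⁻⁶)²] = 6.02×10⁻⁶ V = 6.02 µV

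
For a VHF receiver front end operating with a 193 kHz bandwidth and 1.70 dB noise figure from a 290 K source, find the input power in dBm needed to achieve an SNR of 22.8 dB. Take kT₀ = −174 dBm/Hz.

Sensitivity = −174 + 10 log₁₀(B) + NF + SNR_min
= −174 + 52.86 + 1.70 + 22.8
= −96.64 dBm → −96.6 dBm

−96.6 dBm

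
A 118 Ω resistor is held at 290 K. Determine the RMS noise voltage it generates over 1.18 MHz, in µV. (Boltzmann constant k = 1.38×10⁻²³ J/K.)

1.49 µV

V_n = √(4kTRB)
4kTRB = 4 × 1.38×10⁻²³ × 290 × 1.18×10² × 1.18×10⁶ = 2.23×10⁻¹² V²
V_n = √(2.23×10⁻¹²) = 1.49×10⁻⁶ V = 1.49 µV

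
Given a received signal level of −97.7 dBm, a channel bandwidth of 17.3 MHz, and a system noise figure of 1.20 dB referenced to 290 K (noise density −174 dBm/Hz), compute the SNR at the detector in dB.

2.7 dB

Noise floor: N = −174 + 10 log₁₀(B) + NF
10 log₁₀(1.73×10⁷) = 72.38 dB
N = −174 + 72.38 + 1.20 = −100.42 dBm
SNR = P_sig − N = −97.7 − (−100.42) = 2.72 dB → 2.7 dB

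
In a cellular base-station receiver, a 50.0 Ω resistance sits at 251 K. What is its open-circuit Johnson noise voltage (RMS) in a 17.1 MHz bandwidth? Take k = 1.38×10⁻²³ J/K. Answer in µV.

V_n = √(4kTRB)
4kTRB = 4 × 1.38×10⁻²³ × 251 × 5.00×10¹ × 1.71×10⁷ = 1.18×10⁻¹¹ V²
V_n = √(1.18×10⁻¹¹) = 3.44×10⁻⁶ V = 3.44 µV

3.44 µV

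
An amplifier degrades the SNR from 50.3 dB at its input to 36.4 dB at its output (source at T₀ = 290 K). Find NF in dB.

13.9 dB

NF (dB) = SNR_in(dB) − SNR_out(dB) when the source is at T₀
NF = 50.3 − 36.4 = 13.9 dB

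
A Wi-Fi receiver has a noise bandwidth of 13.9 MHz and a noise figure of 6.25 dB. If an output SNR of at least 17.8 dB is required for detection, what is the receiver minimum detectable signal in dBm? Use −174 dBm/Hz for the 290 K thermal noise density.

−78.5 dBm

Sensitivity = −174 + 10 log₁₀(B) + NF + SNR_min
= −174 + 71.43 + 6.25 + 17.8
= −78.52 dBm → −78.5 dBm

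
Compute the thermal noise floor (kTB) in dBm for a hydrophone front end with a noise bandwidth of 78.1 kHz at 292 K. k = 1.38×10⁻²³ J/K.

P_n = kTB = 1.38×10⁻²³ × 292 × 7.81×10⁴ = 3.15×10⁻¹⁶ W
In dBm: 10 log₁₀(3.15×10⁻¹⁶ / 10⁻³) = −125.0 dBm

−125.0 dBm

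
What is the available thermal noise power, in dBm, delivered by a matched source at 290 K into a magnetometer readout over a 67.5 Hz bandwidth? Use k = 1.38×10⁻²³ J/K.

P_n = kTB = 1.38×10⁻²³ × 290 × 6.75×10¹ = 2.70×10⁻¹⁹ W
In dBm: 10 log₁₀(2.70×10⁻¹⁹ / 10⁻³) = −155.7 dBm

−155.7 dBm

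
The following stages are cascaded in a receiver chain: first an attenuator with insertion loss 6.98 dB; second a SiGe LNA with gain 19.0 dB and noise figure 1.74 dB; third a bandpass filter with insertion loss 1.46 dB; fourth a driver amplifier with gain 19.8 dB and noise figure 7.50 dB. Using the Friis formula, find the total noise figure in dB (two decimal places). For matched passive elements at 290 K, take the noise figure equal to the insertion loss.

Convert to linear (a loss of L dB is a gain of −L dB): F_i = 10^(NF_i/10), G_i = 10^(G_i,dB/10)
  Stage 1: F_1 = 10^(6.98/10) = 4.989, G_1 = 10^(−6.98/10) = 0.2004
  Stage 2: F_2 = 10^(1.74/10) = 1.493, G_2 = 10^(19.0/10) = 79.43
  Stage 3: F_3 = 10^(1.46/10) = 1.400, G_3 = 10^(−1.46/10) = 0.7145
  Stage 4: F_4 = 10^(7.50/10) = 5.623, G_4 = 10^(19.8/10) = 95.50
Friis cascade:
  F = 4.989 + (1.493 − 1)/0.2004 + (1.400 − 1)/15.92 + (5.623 − 1)/11.38 = 7.879
NF = 10 log₁₀(7.879) = 8.96 dB

8.96 dB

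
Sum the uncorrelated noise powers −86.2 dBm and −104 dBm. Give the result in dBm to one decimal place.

−86.1 dBm

Convert to linear, add, convert back:
P₁ = 2.40×10⁻¹² W, P₂ = 3.98×10⁻¹⁴ W
P_tot = 2.44×10⁻¹² W → 10 log₁₀(P_tot / 10⁻³) = −86.1 dBm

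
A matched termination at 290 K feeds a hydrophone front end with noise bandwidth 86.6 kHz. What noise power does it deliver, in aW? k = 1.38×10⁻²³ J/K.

347 aW

P_n = kTB = 1.38×10⁻²³ × 290 × 8.66×10⁴ = 3.47×10⁻¹⁶ W = 347 aW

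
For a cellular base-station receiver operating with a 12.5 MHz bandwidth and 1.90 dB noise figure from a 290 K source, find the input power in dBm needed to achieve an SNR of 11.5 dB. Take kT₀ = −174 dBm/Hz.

Sensitivity = −174 + 10 log₁₀(B) + NF + SNR_min
= −174 + 70.97 + 1.90 + 11.5
= −89.63 dBm → −89.6 dBm

−89.6 dBm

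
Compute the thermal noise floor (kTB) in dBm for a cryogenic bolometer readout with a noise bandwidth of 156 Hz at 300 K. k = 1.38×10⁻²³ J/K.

P_n = kTB = 1.38×10⁻²³ × 300 × 1.56×10² = 6.46×10⁻¹⁹ W
In dBm: 10 log₁₀(6.46×10⁻¹⁹ / 10⁻³) = −151.9 dBm

−151.9 dBm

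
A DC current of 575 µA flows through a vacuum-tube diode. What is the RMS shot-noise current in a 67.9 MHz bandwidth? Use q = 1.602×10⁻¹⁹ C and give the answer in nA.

112 nA

I_n = √(2qI·B)
2qI·B = 2 × 1.602×10⁻¹⁹ × 5.75×10⁻⁴ × 6.79×10⁷ = 1.25×10⁻¹⁴ A²
I_n = √(1.25×10⁻¹⁴) = 1.12×10⁻⁷ A = 112 nA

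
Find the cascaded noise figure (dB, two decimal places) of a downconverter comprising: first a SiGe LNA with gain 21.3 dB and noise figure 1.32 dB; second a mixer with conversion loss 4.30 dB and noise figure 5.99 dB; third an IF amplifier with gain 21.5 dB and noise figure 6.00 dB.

1.57 dB

Convert to linear (a loss of L dB is a gain of −L dB): F_i = 10^(NF_i/10), G_i = 10^(G_i,dB/10)
  Stage 1: F_1 = 10^(1.32/10) = 1.355, G_1 = 10^(21.3/10) = 134.9
  Stage 2: F_2 = 10^(5.99/10) = 3.972, G_2 = 10^(−4.30/10) = 0.3715
  Stage 3: F_3 = 10^(6.00/10) = 3.981, G_3 = 10^(21.5/10) = 141.3
Friis cascade:
  F = 1.355 + (3.972 − 1)/134.9 + (3.981 − 1)/50.12 = 1.437
NF = 10 log₁₀(1.437) = 1.57 dB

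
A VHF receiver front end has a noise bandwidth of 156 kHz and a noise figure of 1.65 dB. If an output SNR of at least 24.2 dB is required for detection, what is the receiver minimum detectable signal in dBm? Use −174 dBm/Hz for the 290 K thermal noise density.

Sensitivity = −174 + 10 log₁₀(B) + NF + SNR_min
= −174 + 51.93 + 1.65 + 24.2
= −96.22 dBm → −96.2 dBm

−96.2 dBm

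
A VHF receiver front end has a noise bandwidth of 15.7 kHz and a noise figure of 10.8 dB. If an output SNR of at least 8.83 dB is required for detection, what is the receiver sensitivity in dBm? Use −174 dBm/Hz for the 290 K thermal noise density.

−112.4 dBm

Sensitivity = −174 + 10 log₁₀(B) + NF + SNR_min
= −174 + 41.96 + 10.8 + 8.83
= −112.41 dBm → −112.4 dBm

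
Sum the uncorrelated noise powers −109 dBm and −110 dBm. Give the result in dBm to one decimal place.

−106.5 dBm

Convert to linear, add, convert back:
P₁ = 1.26×10⁻¹⁴ W, P₂ = 1.00×10⁻¹⁴ W
P_tot = 2.26×10⁻¹⁴ W → 10 log₁₀(P_tot / 10⁻³) = −106.5 dBm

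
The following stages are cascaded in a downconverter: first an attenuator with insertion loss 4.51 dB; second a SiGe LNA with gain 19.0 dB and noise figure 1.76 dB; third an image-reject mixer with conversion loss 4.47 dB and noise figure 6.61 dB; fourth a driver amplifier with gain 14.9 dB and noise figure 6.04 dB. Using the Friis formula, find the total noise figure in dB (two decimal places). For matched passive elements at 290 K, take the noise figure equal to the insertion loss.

Convert to linear (a loss of L dB is a gain of −L dB): F_i = 10^(NF_i/10), G_i = 10^(G_i,dB/10)
  Stage 1: F_1 = 10^(4.51/10) = 2.825, G_1 = 10^(−4.51/10) = 0.3540
  Stage 2: F_2 = 10^(1.76/10) = 1.500, G_2 = 10^(19.0/10) = 79.43
  Stage 3: F_3 = 10^(6.61/10) = 4.581, G_3 = 10^(−4.47/10) = 0.3573
  Stage 4: F_4 = 10^(6.04/10) = 4.018, G_4 = 10^(14.9/10) = 30.90
Friis cascade:
  F = 2.825 + (1.500 − 1)/0.3540 + (4.581 − 1)/28.12 + (4.018 − 1)/10.05 = 4.664
NF = 10 log₁₀(4.664) = 6.69 dB

6.69 dB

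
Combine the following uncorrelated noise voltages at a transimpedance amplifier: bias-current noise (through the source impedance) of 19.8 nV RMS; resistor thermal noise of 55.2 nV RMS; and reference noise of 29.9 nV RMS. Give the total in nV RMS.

Uncorrelated sources add in power (mean-square): V_tot = √(ΣV_i²)
V_tot = √[(1.98×10⁻⁸)² + (5.52×10⁻⁸)² + (2.99×10⁻⁸)²] = 6.58×10⁻⁸ V = 65.8 nV

65.8 nV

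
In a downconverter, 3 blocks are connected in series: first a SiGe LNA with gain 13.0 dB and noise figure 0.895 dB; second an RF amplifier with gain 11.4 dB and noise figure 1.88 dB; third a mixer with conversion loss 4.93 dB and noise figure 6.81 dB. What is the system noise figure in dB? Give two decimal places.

1.04 dB

Convert to linear (a loss of L dB is a gain of −L dB): F_i = 10^(NF_i/10), G_i = 10^(G_i,dB/10)
  Stage 1: F_1 = 10^(0.895/10) = 1.229, G_1 = 10^(13.0/10) = 19.95
  Stage 2: F_2 = 10^(1.88/10) = 1.542, G_2 = 10^(11.4/10) = 13.80
  Stage 3: F_3 = 10^(6.81/10) = 4.797, G_3 = 10^(−4.93/10) = 0.3214
Friis cascade:
  F = 1.229 + (1.542 − 1)/19.95 + (4.797 − 1)/275.4 = 1.270
NF = 10 log₁₀(1.270) = 1.04 dB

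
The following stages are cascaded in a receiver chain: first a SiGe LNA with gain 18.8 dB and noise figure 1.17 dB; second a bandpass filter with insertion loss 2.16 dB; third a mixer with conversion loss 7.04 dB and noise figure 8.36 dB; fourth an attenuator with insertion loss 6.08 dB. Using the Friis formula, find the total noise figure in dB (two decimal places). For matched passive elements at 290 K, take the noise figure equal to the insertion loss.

2.50 dB

Convert to linear (a loss of L dB is a gain of −L dB): F_i = 10^(NF_i/10), G_i = 10^(G_i,dB/10)
  Stage 1: F_1 = 10^(1.17/10) = 1.309, G_1 = 10^(18.8/10) = 75.86
  Stage 2: F_2 = 10^(2.16/10) = 1.644, G_2 = 10^(−2.16/10) = 0.6081
  Stage 3: F_3 = 10^(8.36/10) = 6.855, G_3 = 10^(−7.04/10) = 0.1977
  Stage 4: F_4 = 10^(6.08/10) = 4.055, G_4 = 10^(−6.08/10) = 0.2466
Friis cascade:
  F = 1.309 + (1.644 − 1)/75.86 + (6.855 − 1)/46.13 + (4.055 − 1)/9.120 = 1.780
NF = 10 log₁₀(1.780) = 2.50 dB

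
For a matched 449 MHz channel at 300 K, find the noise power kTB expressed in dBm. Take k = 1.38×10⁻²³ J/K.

−87.3 dBm

P_n = kTB = 1.38×10⁻²³ × 300 × 4.49×10⁸ = 1.86×10⁻¹² W
In dBm: 10 log₁₀(1.86×10⁻¹² / 10⁻³) = −87.3 dBm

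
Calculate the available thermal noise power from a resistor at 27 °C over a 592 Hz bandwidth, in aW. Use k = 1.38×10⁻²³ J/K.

T = 27 °C + 273.15 = 300.15 K
P_n = kTB = 1.38×10⁻²³ × 300.15 × 5.92×10² = 2.45×10⁻¹⁸ W = 2.45 aW

2.45 aW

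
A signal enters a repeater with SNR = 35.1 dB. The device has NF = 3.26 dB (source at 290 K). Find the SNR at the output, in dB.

By definition F = SNR_in/SNR_out, so in dB: SNR_out = SNR_in − NF
SNR_out = 35.1 − 3.26 = 31.84 dB

31.84 dB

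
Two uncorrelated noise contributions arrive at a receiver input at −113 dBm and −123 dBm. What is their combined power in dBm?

−112.6 dBm

Convert to linear, add, convert back:
P₁ = 5.01×10⁻¹⁵ W, P₂ = 5.01×10⁻¹⁶ W
P_tot = 5.51×10⁻¹⁵ W → 10 log₁₀(P_tot / 10⁻³) = −112.6 dBm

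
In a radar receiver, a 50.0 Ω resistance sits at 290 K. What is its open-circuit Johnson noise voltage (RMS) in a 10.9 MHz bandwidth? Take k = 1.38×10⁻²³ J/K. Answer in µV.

2.95 µV

V_n = √(4kTRB)
4kTRB = 4 × 1.38×10⁻²³ × 290 × 5.00×10¹ × 1.09×10⁷ = 8.72×10⁻¹² V²
V_n = √(8.72×10⁻¹²) = 2.95×10⁻⁶ V = 2.95 µV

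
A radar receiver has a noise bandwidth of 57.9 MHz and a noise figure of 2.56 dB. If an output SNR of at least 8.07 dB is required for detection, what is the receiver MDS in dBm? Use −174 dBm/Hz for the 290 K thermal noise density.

−85.7 dBm

Sensitivity = −174 + 10 log₁₀(B) + NF + SNR_min
= −174 + 77.63 + 2.56 + 8.07
= −85.74 dBm → −85.7 dBm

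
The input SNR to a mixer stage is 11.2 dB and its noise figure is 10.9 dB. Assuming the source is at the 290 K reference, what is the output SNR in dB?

By definition F = SNR_in/SNR_out, so in dB: SNR_out = SNR_in − NF
SNR_out = 11.2 − 10.9 = 0.3 dB

0.3 dB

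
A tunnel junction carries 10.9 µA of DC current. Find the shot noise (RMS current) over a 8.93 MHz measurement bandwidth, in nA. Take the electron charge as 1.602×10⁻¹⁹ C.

I_n = √(2qI·B)
2qI·B = 2 × 1.602×10⁻¹⁹ × 1.09×10⁻⁵ × 8.93×10⁶ = 3.12×10⁻¹⁷ A²
I_n = √(3.12×10⁻¹⁷) = 5.58×10⁻⁹ A = 5.58 nA

5.58 nA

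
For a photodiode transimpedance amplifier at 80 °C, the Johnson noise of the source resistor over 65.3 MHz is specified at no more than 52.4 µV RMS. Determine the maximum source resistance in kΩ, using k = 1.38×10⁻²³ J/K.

2.16 kΩ

T = 80 °C + 273.15 = 353.15 K
Johnson–Nyquist: V_n = √(4kTRB) ⇒ R = V_n² / (4kTB)
4kTB = 4 × 1.38×10⁻²³ × 353.15 × 6.53×10⁷ = 1.27×10⁻¹²
R = (5.24×10⁻⁵)² / 1.27×10⁻¹² = 2.16×10³ Ω = 2.16 kΩ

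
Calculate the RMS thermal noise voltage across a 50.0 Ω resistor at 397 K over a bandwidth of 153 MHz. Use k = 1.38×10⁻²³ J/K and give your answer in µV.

V_n = √(4kTRB)
4kTRB = 4 × 1.38×10⁻²³ × 397 × 5.00×10¹ × 1.53×10⁸ = 1.68×10⁻¹⁰ V²
V_n = √(1.68×10⁻¹⁰) = 1.29×10⁻⁵ V = 12.9 µV

12.9 µV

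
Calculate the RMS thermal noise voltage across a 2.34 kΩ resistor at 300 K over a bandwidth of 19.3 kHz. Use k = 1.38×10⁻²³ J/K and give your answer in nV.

V_n = √(4kTRB)
4kTRB = 4 × 1.38×10⁻²³ × 300 × 2.34×10³ × 1.93×10⁴ = 7.48×10⁻¹³ V²
V_n = √(7.48×10⁻¹³) = 8.65×10⁻⁷ V = 865 nV

865 nV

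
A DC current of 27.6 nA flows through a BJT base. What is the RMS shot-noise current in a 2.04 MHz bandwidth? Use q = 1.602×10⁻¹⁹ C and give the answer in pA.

134 pA

I_n = √(2qI·B)
2qI·B = 2 × 1.602×10⁻¹⁹ × 2.76×10⁻⁸ × 2.04×10⁶ = 1.80×10⁻²⁰ A²
I_n = √(1.80×10⁻²⁰) = 1.34×10⁻¹⁰ A = 134 pA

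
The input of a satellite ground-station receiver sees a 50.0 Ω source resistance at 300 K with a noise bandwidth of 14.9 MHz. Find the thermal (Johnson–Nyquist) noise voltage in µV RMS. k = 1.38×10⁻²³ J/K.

V_n = √(4kTRB)
4kTRB = 4 × 1.38×10⁻²³ × 300 × 5.00×10¹ × 1.49×10⁷ = 1.23×10⁻¹¹ V²
V_n = √(1.23×10⁻¹¹) = 3.51×10⁻⁶ V = 3.51 µV

3.51 µV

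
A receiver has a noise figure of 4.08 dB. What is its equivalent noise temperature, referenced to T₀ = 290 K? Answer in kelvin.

F = 10^(4.08/10) = 2.55859
T_e = (F − 1)·T₀ = (2.55859 − 1) × 290 = 452 K

452 K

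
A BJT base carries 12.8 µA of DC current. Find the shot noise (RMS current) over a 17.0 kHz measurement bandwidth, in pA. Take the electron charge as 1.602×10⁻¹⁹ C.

I_n = √(2qI·B)
2qI·B = 2 × 1.602×10⁻¹⁹ × 1.28×10⁻⁵ × 1.70×10⁴ = 6.97×10⁻²⁰ A²
I_n = √(6.97×10⁻²⁰) = 2.64×10⁻¹⁰ A = 264 pA

264 pA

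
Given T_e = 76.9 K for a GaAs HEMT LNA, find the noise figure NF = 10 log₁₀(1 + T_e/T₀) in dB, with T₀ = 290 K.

1.02 dB

F = 1 + T_e/T₀ = 1 + 76.9/290 = 1.26517
NF = 10 log₁₀(1.26517) = 1.02 dB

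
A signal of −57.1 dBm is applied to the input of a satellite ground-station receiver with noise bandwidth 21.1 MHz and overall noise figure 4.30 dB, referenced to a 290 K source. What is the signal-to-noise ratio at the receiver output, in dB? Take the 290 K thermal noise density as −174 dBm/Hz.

Noise floor: N = −174 + 10 log₁₀(B) + NF
10 log₁₀(2.11×10⁷) = 73.24 dB
N = −174 + 73.24 + 4.30 = −96.46 dBm
SNR = P_sig − N = −57.1 − (−96.46) = 39.36 dB → 39.4 dB

39.4 dB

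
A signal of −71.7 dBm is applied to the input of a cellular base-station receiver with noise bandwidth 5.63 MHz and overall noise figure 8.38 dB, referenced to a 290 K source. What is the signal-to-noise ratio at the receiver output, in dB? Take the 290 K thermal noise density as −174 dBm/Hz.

26.4 dB

Noise floor: N = −174 + 10 log₁₀(B) + NF
10 log₁₀(5.63×10⁶) = 67.51 dB
N = −174 + 67.51 + 8.38 = −98.11 dBm
SNR = P_sig − N = −71.7 − (−98.11) = 26.41 dB → 26.4 dB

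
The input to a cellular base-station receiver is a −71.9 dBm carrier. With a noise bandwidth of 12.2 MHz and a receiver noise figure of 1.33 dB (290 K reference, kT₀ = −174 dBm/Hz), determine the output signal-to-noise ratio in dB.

29.9 dB

Noise floor: N = −174 + 10 log₁₀(B) + NF
10 log₁₀(1.22×10⁷) = 70.86 dB
N = −174 + 70.86 + 1.33 = −101.81 dBm
SNR = P_sig − N = −71.9 − (−101.81) = 29.91 dB → 29.9 dB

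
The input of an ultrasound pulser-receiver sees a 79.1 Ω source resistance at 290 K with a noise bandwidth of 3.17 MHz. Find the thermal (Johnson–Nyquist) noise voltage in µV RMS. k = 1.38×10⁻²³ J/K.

V_n = √(4kTRB)
4kTRB = 4 × 1.38×10⁻²³ × 290 × 7.91×10¹ × 3.17×10⁶ = 4.01×10⁻¹² V²
V_n = √(4.01×10⁻¹²) = 2.00×10⁻⁶ V = 2.00 µV

2.00 µV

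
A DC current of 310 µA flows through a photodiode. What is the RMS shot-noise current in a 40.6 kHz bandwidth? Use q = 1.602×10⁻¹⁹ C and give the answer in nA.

2.01 nA

I_n = √(2qI·B)
2qI·B = 2 × 1.602×10⁻¹⁹ × 3.10×10⁻⁴ × 4.06×10⁴ = 4.03×10⁻¹⁸ A²
I_n = √(4.03×10⁻¹⁸) = 2.01×10⁻⁹ A = 2.01 nA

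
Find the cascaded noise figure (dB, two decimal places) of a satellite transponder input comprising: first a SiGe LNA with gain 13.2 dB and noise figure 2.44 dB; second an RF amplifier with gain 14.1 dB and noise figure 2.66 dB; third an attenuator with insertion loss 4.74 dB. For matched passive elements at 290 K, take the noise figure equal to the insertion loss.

2.55 dB

Convert to linear (a loss of L dB is a gain of −L dB): F_i = 10^(NF_i/10), G_i = 10^(G_i,dB/10)
  Stage 1: F_1 = 10^(2.44/10) = 1.754, G_1 = 10^(13.2/10) = 20.89
  Stage 2: F_2 = 10^(2.66/10) = 1.845, G_2 = 10^(14.1/10) = 25.70
  Stage 3: F_3 = 10^(4.74/10) = 2.979, G_3 = 10^(−4.74/10) = 0.3357
Friis cascade:
  F = 1.754 + (1.845 − 1)/20.89 + (2.979 − 1)/537.0 = 1.798
NF = 10 log₁₀(1.798) = 2.55 dB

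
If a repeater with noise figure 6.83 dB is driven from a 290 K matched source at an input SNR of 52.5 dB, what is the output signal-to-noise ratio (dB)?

By definition F = SNR_in/SNR_out, so in dB: SNR_out = SNR_in − NF
SNR_out = 52.5 − 6.83 = 45.67 dB

45.67 dB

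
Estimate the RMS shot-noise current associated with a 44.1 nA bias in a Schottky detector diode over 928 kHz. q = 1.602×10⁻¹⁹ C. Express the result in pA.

115 pA

I_n = √(2qI·B)
2qI·B = 2 × 1.602×10⁻¹⁹ × 4.41×10⁻⁸ × 9.28×10⁵ = 1.31×10⁻²⁰ A²
I_n = √(1.31×10⁻²⁰) = 1.15×10⁻¹⁰ A = 115 pA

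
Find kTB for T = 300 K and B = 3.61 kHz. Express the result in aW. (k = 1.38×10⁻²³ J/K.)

14.9 aW

P_n = kTB = 1.38×10⁻²³ × 300 × 3.61×10³ = 1.49×10⁻¹⁷ W = 14.9 aW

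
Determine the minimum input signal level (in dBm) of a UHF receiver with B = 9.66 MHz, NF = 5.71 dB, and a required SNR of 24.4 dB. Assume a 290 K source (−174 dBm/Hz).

Sensitivity = −174 + 10 log₁₀(B) + NF + SNR_min
= −174 + 69.85 + 5.71 + 24.4
= −74.04 dBm → −74.0 dBm

−74.0 dBm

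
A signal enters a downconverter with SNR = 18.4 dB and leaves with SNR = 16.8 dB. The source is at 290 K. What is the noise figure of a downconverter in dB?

NF (dB) = SNR_in(dB) − SNR_out(dB) when the source is at T₀
NF = 18.4 − 16.8 = 1.6 dB

1.6 dB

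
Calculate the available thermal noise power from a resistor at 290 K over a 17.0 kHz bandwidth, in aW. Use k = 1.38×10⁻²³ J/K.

68.0 aW

P_n = kTB = 1.38×10⁻²³ × 290 × 1.70×10⁴ = 6.80×10⁻¹⁷ W = 68.0 aW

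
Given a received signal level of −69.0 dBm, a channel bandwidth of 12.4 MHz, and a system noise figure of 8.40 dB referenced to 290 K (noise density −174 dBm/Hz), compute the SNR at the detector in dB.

Noise floor: N = −174 + 10 log₁₀(B) + NF
10 log₁₀(1.24×10⁷) = 70.93 dB
N = −174 + 70.93 + 8.40 = −94.67 dBm
SNR = P_sig − N = −69.0 − (−94.67) = 25.67 dB → 25.7 dB

25.7 dB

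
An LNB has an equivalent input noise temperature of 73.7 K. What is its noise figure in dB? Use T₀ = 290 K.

0.983 dB

F = 1 + T_e/T₀ = 1 + 73.7/290 = 1.25414
NF = 10 log₁₀(1.25414) = 0.983 dB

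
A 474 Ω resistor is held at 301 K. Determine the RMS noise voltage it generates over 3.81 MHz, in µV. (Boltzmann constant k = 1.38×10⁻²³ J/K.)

5.48 µV

V_n = √(4kTRB)
4kTRB = 4 × 1.38×10⁻²³ × 301 × 4.74×10² × 3.81×10⁶ = 3.00×10⁻¹¹ V²
V_n = √(3.00×10⁻¹¹) = 5.48×10⁻⁶ V = 5.48 µV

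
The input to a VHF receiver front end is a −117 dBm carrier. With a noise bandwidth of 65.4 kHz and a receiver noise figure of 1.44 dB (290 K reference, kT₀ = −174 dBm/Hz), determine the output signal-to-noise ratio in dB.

7.4 dB

Noise floor: N = −174 + 10 log₁₀(B) + NF
10 log₁₀(6.54×10⁴) = 48.16 dB
N = −174 + 48.16 + 1.44 = −124.40 dBm
SNR = P_sig − N = −117 − (−124.40) = 7.40 dB → 7.4 dB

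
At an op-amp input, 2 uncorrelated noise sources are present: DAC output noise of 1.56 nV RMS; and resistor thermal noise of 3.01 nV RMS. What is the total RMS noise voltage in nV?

3.39 nV

Uncorrelated sources add in power (mean-square): V_tot = √(ΣV_i²)
V_tot = √[(1.56×10⁻⁹)² + (3.01×10⁻⁹)²] = 3.39×10⁻⁹ V = 3.39 nV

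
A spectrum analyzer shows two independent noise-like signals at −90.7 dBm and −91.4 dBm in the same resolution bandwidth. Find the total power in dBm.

Convert to linear, add, convert back:
P₁ = 8.51×10⁻¹³ W, P₂ = 7.24×10⁻¹³ W
P_tot = 1.58×10⁻¹² W → 10 log₁₀(P_tot / 10⁻³) = −88.0 dBm

−88.0 dBm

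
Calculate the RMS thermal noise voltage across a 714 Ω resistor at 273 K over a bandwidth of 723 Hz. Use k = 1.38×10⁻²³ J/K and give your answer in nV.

88.2 nV

V_n = √(4kTRB)
4kTRB = 4 × 1.38×10⁻²³ × 273 × 7.14×10² × 7.23×10² = 7.78×10⁻¹⁵ V²
V_n = √(7.78×10⁻¹⁵) = 8.82×10⁻⁸ V = 88.2 nV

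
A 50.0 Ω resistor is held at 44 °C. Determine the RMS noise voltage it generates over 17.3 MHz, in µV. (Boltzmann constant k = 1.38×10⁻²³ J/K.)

T = 44 °C + 273.15 = 317.15 K
V_n = √(4kTRB)
4kTRB = 4 × 1.38×10⁻²³ × 317.15 × 5.00×10¹ × 1.73×10⁷ = 1.51×10⁻¹¹ V²
V_n = √(1.51×10⁻¹¹) = 3.89×10⁻⁶ V = 3.89 µV

3.89 µV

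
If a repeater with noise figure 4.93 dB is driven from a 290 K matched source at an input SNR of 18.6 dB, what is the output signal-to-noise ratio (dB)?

By definition F = SNR_in/SNR_out, so in dB: SNR_out = SNR_in − NF
SNR_out = 18.6 − 4.93 = 13.67 dB

13.67 dB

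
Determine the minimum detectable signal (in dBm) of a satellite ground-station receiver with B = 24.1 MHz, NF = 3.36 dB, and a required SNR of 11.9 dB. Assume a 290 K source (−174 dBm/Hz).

Sensitivity = −174 + 10 log₁₀(B) + NF + SNR_min
= −174 + 73.82 + 3.36 + 11.9
= −84.92 dBm → −84.9 dBm

−84.9 dBm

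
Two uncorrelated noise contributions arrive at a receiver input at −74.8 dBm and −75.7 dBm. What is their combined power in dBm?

−72.2 dBm

Convert to linear, add, convert back:
P₁ = 3.31×10⁻¹¹ W, P₂ = 2.69×10⁻¹¹ W
P_tot = 6.00×10⁻¹¹ W → 10 log₁₀(P_tot / 10⁻³) = −72.2 dBm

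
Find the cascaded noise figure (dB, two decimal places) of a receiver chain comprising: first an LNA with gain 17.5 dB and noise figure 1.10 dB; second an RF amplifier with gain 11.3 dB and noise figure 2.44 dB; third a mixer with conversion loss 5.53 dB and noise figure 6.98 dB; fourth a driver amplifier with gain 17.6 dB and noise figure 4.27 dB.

Convert to linear (a loss of L dB is a gain of −L dB): F_i = 10^(NF_i/10), G_i = 10^(G_i,dB/10)
  Stage 1: F_1 = 10^(1.10/10) = 1.288, G_1 = 10^(17.5/10) = 56.23
  Stage 2: F_2 = 10^(2.44/10) = 1.754, G_2 = 10^(11.3/10) = 13.49
  Stage 3: F_3 = 10^(6.98/10) = 4.989, G_3 = 10^(−5.53/10) = 0.2799
  Stage 4: F_4 = 10^(4.27/10) = 2.673, G_4 = 10^(17.6/10) = 57.54
Friis cascade:
  F = 1.288 + (1.754 − 1)/56.23 + (4.989 − 1)/758.6 + (2.673 − 1)/212.3 = 1.315
NF = 10 log₁₀(1.315) = 1.19 dB

1.19 dB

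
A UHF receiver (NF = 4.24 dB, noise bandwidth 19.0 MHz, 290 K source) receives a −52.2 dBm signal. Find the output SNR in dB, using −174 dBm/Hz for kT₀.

44.8 dB

Noise floor: N = −174 + 10 log₁₀(B) + NF
10 log₁₀(1.90×10⁷) = 72.79 dB
N = −174 + 72.79 + 4.24 = −96.97 dBm
SNR = P_sig − N = −52.2 − (−96.97) = 44.77 dB → 44.8 dB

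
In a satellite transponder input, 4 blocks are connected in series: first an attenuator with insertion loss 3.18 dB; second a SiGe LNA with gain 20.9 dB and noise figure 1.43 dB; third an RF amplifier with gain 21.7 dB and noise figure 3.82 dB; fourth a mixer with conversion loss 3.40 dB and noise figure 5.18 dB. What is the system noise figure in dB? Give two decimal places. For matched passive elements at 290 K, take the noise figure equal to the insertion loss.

4.65 dB

Convert to linear (a loss of L dB is a gain of −L dB): F_i = 10^(NF_i/10), G_i = 10^(G_i,dB/10)
  Stage 1: F_1 = 10^(3.18/10) = 2.080, G_1 = 10^(−3.18/10) = 0.4808
  Stage 2: F_2 = 10^(1.43/10) = 1.390, G_2 = 10^(20.9/10) = 123.0
  Stage 3: F_3 = 10^(3.82/10) = 2.410, G_3 = 10^(21.7/10) = 147.9
  Stage 4: F_4 = 10^(5.18/10) = 3.296, G_4 = 10^(−3.40/10) = 0.4571
Friis cascade:
  F = 2.080 + (1.390 − 1)/0.4808 + (2.410 − 1)/59.16 + (3.296 − 1)/8750 = 2.915
NF = 10 log₁₀(2.915) = 4.65 dB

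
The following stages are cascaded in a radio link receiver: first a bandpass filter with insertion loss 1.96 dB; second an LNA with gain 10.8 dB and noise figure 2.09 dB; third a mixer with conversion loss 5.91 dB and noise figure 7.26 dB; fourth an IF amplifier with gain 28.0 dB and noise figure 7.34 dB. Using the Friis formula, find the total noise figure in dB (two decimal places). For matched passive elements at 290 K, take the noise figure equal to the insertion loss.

Convert to linear (a loss of L dB is a gain of −L dB): F_i = 10^(NF_i/10), G_i = 10^(G_i,dB/10)
  Stage 1: F_1 = 10^(1.96/10) = 1.570, G_1 = 10^(−1.96/10) = 0.6368
  Stage 2: F_2 = 10^(2.09/10) = 1.618, G_2 = 10^(10.8/10) = 12.02
  Stage 3: F_3 = 10^(7.26/10) = 5.321, G_3 = 10^(−5.91/10) = 0.2564
  Stage 4: F_4 = 10^(7.34/10) = 5.420, G_4 = 10^(28.0/10) = 631.0
Friis cascade:
  F = 1.570 + (1.618 − 1)/0.6368 + (5.321 − 1)/7.656 + (5.420 − 1)/1.963 = 5.357
NF = 10 log₁₀(5.357) = 7.29 dB

7.29 dB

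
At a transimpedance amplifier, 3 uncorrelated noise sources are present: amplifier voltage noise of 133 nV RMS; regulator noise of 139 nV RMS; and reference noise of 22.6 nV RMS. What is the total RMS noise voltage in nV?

194 nV

Uncorrelated sources add in power (mean-square): V_tot = √(ΣV_i²)
V_tot = √[(1.33×10⁻⁷)² + (1.39×10⁻⁷)² + (2.26×10⁻⁸)²] = 1.94×10⁻⁷ V = 194 nV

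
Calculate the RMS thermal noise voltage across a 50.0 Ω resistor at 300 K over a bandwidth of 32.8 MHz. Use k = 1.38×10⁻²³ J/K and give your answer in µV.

5.21 µV

V_n = √(4kTRB)
4kTRB = 4 × 1.38×10⁻²³ × 300 × 5.00×10¹ × 3.28×10⁷ = 2.72×10⁻¹¹ V²
V_n = √(2.72×10⁻¹¹) = 5.21×10⁻⁶ V = 5.21 µV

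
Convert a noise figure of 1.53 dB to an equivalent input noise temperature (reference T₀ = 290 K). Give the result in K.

122 K

F = 10^(1.53/10) = 1.42233
T_e = (F − 1)·T₀ = (1.42233 − 1) × 290 = 122 K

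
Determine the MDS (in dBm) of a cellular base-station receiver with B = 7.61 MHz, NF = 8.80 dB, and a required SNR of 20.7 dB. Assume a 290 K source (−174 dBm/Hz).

Sensitivity = −174 + 10 log₁₀(B) + NF + SNR_min
= −174 + 68.81 + 8.80 + 20.7
= −75.69 dBm → −75.7 dBm

−75.7 dBm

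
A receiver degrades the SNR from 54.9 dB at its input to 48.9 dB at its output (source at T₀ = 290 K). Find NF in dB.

6.0 dB

NF (dB) = SNR_in(dB) − SNR_out(dB) when the source is at T₀
NF = 54.9 − 48.9 = 6.0 dB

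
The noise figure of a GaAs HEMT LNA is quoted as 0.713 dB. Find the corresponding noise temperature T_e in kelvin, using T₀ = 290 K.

51.7 K

F = 10^(0.713/10) = 1.17842
T_e = (F − 1)·T₀ = (1.17842 − 1) × 290 = 51.7 K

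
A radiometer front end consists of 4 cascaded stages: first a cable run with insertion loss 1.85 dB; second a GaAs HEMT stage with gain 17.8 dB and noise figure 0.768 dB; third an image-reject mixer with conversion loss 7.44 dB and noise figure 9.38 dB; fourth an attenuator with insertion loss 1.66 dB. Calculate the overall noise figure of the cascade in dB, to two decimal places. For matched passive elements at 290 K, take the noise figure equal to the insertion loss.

3.20 dB

Convert to linear (a loss of L dB is a gain of −L dB): F_i = 10^(NF_i/10), G_i = 10^(G_i,dB/10)
  Stage 1: F_1 = 10^(1.85/10) = 1.531, G_1 = 10^(−1.85/10) = 0.6531
  Stage 2: F_2 = 10^(0.768/10) = 1.193, G_2 = 10^(17.8/10) = 60.26
  Stage 3: F_3 = 10^(9.38/10) = 8.670, G_3 = 10^(−7.44/10) = 0.1803
  Stage 4: F_4 = 10^(1.66/10) = 1.466, G_4 = 10^(−1.66/10) = 0.6823
Friis cascade:
  F = 1.531 + (1.193 − 1)/0.6531 + (8.670 − 1)/39.36 + (1.466 − 1)/7.096 = 2.088
NF = 10 log₁₀(2.088) = 3.20 dB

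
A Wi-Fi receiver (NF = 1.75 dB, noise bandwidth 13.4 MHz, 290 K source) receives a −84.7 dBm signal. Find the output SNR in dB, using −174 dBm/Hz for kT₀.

16.3 dB

Noise floor: N = −174 + 10 log₁₀(B) + NF
10 log₁₀(1.34×10⁷) = 71.27 dB
N = −174 + 71.27 + 1.75 = −100.98 dBm
SNR = P_sig − N = −84.7 − (−100.98) = 16.28 dB → 16.3 dB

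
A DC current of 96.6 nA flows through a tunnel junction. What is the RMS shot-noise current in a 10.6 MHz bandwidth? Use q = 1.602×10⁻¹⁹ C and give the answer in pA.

573 pA

I_n = √(2qI·B)
2qI·B = 2 × 1.602×10⁻¹⁹ × 9.66×10⁻⁸ × 1.06×10⁷ = 3.28×10⁻¹⁹ A²
I_n = √(3.28×10⁻¹⁹) = 5.73×10⁻¹⁰ A = 573 pA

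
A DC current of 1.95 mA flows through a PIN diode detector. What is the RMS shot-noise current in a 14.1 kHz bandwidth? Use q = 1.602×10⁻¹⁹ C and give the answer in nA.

2.97 nA

I_n = √(2qI·B)
2qI·B = 2 × 1.602×10⁻¹⁹ × 1.95×10⁻³ × 1.41×10⁴ = 8.81×10⁻¹⁸ A²
I_n = √(8.81×10⁻¹⁸) = 2.97×10⁻⁹ A = 2.97 nA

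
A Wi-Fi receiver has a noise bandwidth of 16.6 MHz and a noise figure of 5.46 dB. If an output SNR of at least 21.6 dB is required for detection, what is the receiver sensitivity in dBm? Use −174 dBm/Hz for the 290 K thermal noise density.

Sensitivity = −174 + 10 log₁₀(B) + NF + SNR_min
= −174 + 72.2 + 5.46 + 21.6
= −74.74 dBm → −74.7 dBm

−74.7 dBm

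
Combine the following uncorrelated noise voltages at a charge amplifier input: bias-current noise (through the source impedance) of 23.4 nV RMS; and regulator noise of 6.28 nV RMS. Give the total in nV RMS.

24.2 nV

Uncorrelated sources add in power (mean-square): V_tot = √(ΣV_i²)
V_tot = √[(2.34×10⁻⁸)² + (6.28×10⁻⁹)²] = 2.42×10⁻⁸ V = 24.2 nV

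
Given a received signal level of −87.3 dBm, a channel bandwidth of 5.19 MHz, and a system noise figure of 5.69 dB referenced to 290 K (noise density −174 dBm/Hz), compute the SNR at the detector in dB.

13.9 dB

Noise floor: N = −174 + 10 log₁₀(B) + NF
10 log₁₀(5.19×10⁶) = 67.15 dB
N = −174 + 67.15 + 5.69 = −101.16 dBm
SNR = P_sig − N = −87.3 − (−101.16) = 13.86 dB → 13.9 dB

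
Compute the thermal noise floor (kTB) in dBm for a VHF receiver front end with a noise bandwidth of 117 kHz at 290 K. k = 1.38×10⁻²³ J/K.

P_n = kTB = 1.38×10⁻²³ × 290 × 1.17×10⁵ = 4.68×10⁻¹⁶ W
In dBm: 10 log₁₀(4.68×10⁻¹⁶ / 10⁻³) = −123.3 dBm

−123.3 dBm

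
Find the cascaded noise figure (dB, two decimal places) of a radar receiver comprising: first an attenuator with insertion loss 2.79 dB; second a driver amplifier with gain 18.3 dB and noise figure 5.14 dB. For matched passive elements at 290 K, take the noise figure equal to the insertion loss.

7.93 dB

Convert to linear (a loss of L dB is a gain of −L dB): F_i = 10^(NF_i/10), G_i = 10^(G_i,dB/10)
  Stage 1: F_1 = 10^(2.79/10) = 1.901, G_1 = 10^(−2.79/10) = 0.5260
  Stage 2: F_2 = 10^(5.14/10) = 3.266, G_2 = 10^(18.3/10) = 67.61
Friis cascade:
  F = 1.901 + (3.266 − 1)/0.5260 = 6.209
NF = 10 log₁₀(6.209) = 7.93 dB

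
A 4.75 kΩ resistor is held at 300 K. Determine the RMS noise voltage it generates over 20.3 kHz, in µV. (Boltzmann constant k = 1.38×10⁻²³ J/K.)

V_n = √(4kTRB)
4kTRB = 4 × 1.38×10⁻²³ × 300 × 4.75×10³ × 2.03×10⁴ = 1.60×10⁻¹² V²
V_n = √(1.60×10⁻¹²) = 1.26×10⁻⁶ V = 1.26 µV

1.26 µV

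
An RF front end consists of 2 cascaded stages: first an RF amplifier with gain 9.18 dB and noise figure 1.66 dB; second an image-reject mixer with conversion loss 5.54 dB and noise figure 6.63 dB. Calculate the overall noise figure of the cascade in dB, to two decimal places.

Convert to linear (a loss of L dB is a gain of −L dB): F_i = 10^(NF_i/10), G_i = 10^(G_i,dB/10)
  Stage 1: F_1 = 10^(1.66/10) = 1.466, G_1 = 10^(9.18/10) = 8.279
  Stage 2: F_2 = 10^(6.63/10) = 4.603, G_2 = 10^(−5.54/10) = 0.2793
Friis cascade:
  F = 1.466 + (4.603 − 1)/8.279 = 1.901
NF = 10 log₁₀(1.901) = 2.79 dB

2.79 dB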